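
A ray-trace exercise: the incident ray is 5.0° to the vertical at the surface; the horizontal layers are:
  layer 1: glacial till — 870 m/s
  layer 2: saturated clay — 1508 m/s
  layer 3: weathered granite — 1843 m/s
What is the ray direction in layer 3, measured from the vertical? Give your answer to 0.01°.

10.64°

Snell's law across each interface conserves sin θ / V, so sin θ_3 = V_3·sin θ₁/V₁.
sin θ_3 = 1843 × sin 5.0° / 870 = 0.1846.
θ_3 = arcsin 0.1846 = 10.64°.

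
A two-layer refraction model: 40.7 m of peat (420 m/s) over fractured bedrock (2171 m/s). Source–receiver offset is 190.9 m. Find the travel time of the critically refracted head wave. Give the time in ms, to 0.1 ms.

θ_c = arcsin(V₁/V₂) = arcsin(420/2171) = 11.15°, cos θ_c = 0.9811.
Intercept time tᵢ = 2h cos θ_c / V₁ = 2·40.7·0.9811/420 = 0.19015 s.
t = x/V₂ + tᵢ = 190.9/2171 + 0.19015 = 0.27808 s.

278.1 ms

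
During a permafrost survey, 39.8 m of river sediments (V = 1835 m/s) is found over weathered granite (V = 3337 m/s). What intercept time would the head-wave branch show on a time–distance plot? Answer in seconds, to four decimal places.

0.0362 s

θ_c = arcsin(V₁/V₂) = arcsin(1835/3337) = 33.36°; cos θ_c = 0.8352.
tᵢ = 2h·cos θ_c / V₁ = 2·39.8·0.8352 / 1835 = 0.03623 s.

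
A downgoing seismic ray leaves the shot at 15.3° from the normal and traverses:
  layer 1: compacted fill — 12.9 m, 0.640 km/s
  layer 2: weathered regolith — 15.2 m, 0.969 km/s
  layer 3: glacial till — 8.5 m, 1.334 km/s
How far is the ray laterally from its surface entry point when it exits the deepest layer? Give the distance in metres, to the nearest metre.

16 m

Ray parameter p = sin 15.3° / 0.640 km/s = 4.1230e-01 s/km.
Layer 1: θ = 15.30°; offset = 12.9·tan 15.30° = 3.529 m.
Layer 2: sin θ = p·0.969 = 0.3995 → θ = 23.55°; offset = 15.2·tan 23.55° = 6.624 m.
Layer 3: sin θ = p·1.334 = 0.5500 → θ = 33.37°; offset = 8.5·tan 33.37° = 5.598 m.
Summing the layer offsets gives 15.751 m.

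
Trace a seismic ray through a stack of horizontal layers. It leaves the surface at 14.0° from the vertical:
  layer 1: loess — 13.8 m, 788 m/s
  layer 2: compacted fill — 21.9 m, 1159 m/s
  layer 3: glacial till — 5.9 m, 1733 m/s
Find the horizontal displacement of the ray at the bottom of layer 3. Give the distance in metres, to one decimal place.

Apply Snell's law at each interface; in layer i the horizontal offset is hᵢ·tan θᵢ.
Layer 1: θ = 14.00°; offset = 13.8·tan 14.00° = 3.441 m.
Layer 2: sin θ = 1159·sin 14.0°/788 = 0.3558, θ = 20.84°; offset = 21.9·tan 20.84° = 8.338 m.
Layer 3: sin θ = 1733·sin 14.0°/788 = 0.5320, θ = 32.14°; offset = 5.9·tan 32.14° = 3.707 m.
Total horizontal offset = 15.486 m.

15.5 m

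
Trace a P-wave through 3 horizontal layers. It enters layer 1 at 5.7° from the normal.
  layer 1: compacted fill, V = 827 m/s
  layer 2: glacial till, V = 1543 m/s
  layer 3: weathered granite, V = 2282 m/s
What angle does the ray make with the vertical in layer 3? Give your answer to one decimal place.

15.9°

Ray parameter p = sin 5.7° / 827 = 1.2010e-04 s/m.
sin θ_3 = p·V_3 = 1.2010e-04 × 2282 = 0.2741.
θ_3 = 15.91° from the vertical.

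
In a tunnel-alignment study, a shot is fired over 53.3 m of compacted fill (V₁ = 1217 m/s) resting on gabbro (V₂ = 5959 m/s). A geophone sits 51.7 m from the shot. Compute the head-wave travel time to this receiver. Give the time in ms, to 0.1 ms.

94.4 ms

θ_c = arcsin(V₁/V₂) = arcsin(1217/5959) = 11.78°, cos θ_c = 0.9789.
Intercept time tᵢ = 2h cos θ_c / V₁ = 2·53.3·0.9789/1217 = 0.08575 s.
t = x/V₂ + tᵢ = 51.7/5959 + 0.08575 = 0.09442 s.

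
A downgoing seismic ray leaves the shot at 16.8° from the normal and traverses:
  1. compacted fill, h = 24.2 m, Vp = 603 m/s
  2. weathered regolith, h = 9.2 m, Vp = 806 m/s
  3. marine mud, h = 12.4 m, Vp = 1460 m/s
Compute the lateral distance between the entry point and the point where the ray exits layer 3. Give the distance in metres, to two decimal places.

23.31 m

Ray parameter p = sin 16.8° / 603 m/s = 4.7932e-04 s/m.
Layer 1: θ = 16.80°; offset = 24.2·tan 16.80° = 7.3064 m.
Layer 2: sin θ = p·806 = 0.3863 → θ = 22.73°; offset = 9.2·tan 22.73° = 3.8535 m.
Layer 3: sin θ = p·1460 = 0.6998 → θ = 44.41°; offset = 12.4·tan 44.41° = 12.1480 m.
Summing the layer offsets gives 23.3079 m.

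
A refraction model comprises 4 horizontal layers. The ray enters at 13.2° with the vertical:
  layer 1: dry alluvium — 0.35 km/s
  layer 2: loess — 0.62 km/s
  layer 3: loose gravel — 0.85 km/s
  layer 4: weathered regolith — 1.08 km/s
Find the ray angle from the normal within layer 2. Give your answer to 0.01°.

23.86°

Ray parameter p = sin 13.2° / 0.35 = 6.5243e-01 s/km.
sin θ_2 = p·V_2 = 6.5243e-01 × 0.62 = 0.4045.
θ_2 = arcsin 0.4045 = 23.86°.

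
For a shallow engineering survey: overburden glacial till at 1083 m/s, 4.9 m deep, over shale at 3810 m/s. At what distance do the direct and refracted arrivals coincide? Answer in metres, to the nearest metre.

θ_c = arcsin(1083/3810) = 16.51°, so cos θ_c = 0.9587 and tᵢ = 2h cos θ_c/V₁ = 0.0087 s.
At crossover x/V₁ = x/V₂ + tᵢ ⇒ x = tᵢ/(1/V₁ − 1/V₂) = 0.00868/(9.2336e-04 − 2.6247e-04) = 13.13 m.

13 m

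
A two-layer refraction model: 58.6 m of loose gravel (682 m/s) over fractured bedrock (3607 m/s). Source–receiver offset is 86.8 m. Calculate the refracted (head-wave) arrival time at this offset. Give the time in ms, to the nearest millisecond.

193 ms

θ_c = arcsin(V₁/V₂) = arcsin(682/3607) = 10.90°, cos θ_c = 0.9820.
Intercept time tᵢ = 2h cos θ_c / V₁ = 2·58.6·0.9820/682 = 0.16875 s.
t = x/V₂ + tᵢ = 86.8/3607 + 0.16875 = 0.19281 s.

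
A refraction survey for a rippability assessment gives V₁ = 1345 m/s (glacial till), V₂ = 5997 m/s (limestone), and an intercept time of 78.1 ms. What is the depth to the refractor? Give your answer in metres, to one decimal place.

h = tᵢ·V₁·V₂ / (2·√(V₂²−V₁²)).
√(V₂²−V₁²) = √(5997² − 1345²) = 5844.2 m/s.
h = 0.0781 s × 1345 × 5997 / (2 × 5844.2) = 53.90 m.

53.9 m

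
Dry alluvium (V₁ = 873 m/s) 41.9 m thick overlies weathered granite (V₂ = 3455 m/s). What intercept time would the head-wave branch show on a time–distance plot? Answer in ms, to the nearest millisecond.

tᵢ = 2h·√(V₂²−V₁²)/(V₁V₂).
√(V₂²−V₁²) = √(3455²−873²) = 3342.9 m/s.
tᵢ = 2·41.9·3342.9/(873·3455) = 0.09288 s.

93 ms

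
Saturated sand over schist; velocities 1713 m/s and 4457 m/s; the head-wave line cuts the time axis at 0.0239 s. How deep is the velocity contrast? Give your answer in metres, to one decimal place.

θ_c = arcsin(1713/4457) = 22.60°; cos θ_c = 0.9232.
tᵢ = 2h cos θ_c/V₁ ⇒ h = tᵢ·V₁/(2 cos θ_c) = 0.0239·1713/(2·0.9232) = 22.17 m.

22.2 m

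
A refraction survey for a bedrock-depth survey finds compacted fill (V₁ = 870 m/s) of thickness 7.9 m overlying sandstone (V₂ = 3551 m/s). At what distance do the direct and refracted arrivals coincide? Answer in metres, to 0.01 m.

θ_c = arcsin(870/3551) = 14.18°, so cos θ_c = 0.9695 and tᵢ = 2h cos θ_c/V₁ = 0.0176 s.
At crossover x/V₁ = x/V₂ + tᵢ ⇒ x = tᵢ/(1/V₁ − 1/V₂) = 0.01761/(1.1494e-03 − 2.8161e-04) = 20.29 m.

20.29 m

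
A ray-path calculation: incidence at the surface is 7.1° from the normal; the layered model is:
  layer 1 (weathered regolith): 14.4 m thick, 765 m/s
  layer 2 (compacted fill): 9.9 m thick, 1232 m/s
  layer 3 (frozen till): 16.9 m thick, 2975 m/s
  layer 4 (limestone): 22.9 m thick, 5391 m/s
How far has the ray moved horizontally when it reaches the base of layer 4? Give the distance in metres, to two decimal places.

53.67 m

Ray parameter p = sin 7.1° / 765 m/s = 1.6157e-04 s/m.
Layer 1: θ = 7.10°; offset = 14.4·tan 7.10° = 1.7936 m.
Layer 2: sin θ = p·1232 = 0.1991 → θ = 11.48°; offset = 9.9·tan 11.48° = 2.0109 m.
Layer 3: sin θ = p·2975 = 0.4807 → θ = 28.73°; offset = 16.9·tan 28.73° = 9.2637 m.
Layer 4: sin θ = p·5391 = 0.8710 → θ = 60.58°; offset = 22.9·tan 60.58° = 40.6048 m.
Σ offsets = 53.6730 m.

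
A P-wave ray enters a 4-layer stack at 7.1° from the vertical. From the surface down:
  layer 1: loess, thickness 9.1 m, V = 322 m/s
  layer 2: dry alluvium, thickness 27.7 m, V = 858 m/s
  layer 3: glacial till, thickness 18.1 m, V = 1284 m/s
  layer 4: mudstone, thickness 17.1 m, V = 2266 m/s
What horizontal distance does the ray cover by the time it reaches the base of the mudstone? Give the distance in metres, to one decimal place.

51.2 m

Apply Snell's law at each interface; in layer i the horizontal offset is hᵢ·tan θᵢ.
Layer 1: θ = 7.10°; offset = 9.1·tan 7.10° = 1.133 m.
Layer 2: sin θ = 858·sin 7.1°/322 = 0.3293, θ = 19.23°; offset = 27.7·tan 19.23° = 9.662 m.
Layer 3: sin θ = 1284·sin 7.1°/322 = 0.4929, θ = 29.53°; offset = 18.1·tan 29.53° = 10.253 m.
Layer 4: sin θ = 2266·sin 7.1°/322 = 0.8698, θ = 60.44°; offset = 17.1·tan 60.44° = 30.147 m.
Summing the layer offsets gives 51.195 m.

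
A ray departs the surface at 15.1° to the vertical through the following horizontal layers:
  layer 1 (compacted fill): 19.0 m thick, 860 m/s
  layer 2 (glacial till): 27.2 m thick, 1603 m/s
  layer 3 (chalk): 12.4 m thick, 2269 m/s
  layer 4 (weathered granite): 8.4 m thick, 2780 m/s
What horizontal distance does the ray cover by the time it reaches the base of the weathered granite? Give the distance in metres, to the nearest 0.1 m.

Ray parameter p = sin 15.1° / 860 m/s = 3.0291e-04 s/m.
Layer 1: θ = 15.10°; offset = 19.0·tan 15.10° = 5.127 m.
Layer 2: sin θ = p·1603 = 0.4856 → θ = 29.05°; offset = 27.2·tan 29.05° = 15.108 m.
Layer 3: sin θ = p·2269 = 0.6873 → θ = 43.42°; offset = 12.4·tan 43.42° = 11.733 m.
Layer 4: sin θ = p·2780 = 0.8421 → θ = 57.36°; offset = 8.4·tan 57.36° = 13.116 m.
Σ offsets = 45.083 m.

45.1 m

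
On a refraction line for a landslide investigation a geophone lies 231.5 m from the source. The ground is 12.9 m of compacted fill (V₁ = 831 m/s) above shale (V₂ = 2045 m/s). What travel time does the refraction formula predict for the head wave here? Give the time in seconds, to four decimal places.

0.1416 s

t = x/V₂ + 2h·√(V₂²−V₁²)/(V₁V₂).
√(V₂²−V₁²) = √(2045²−831²) = 1868.5 m/s; delay term = 2·12.9·1868.5/(831·2045) = 0.02837 s.
t = 231.5/2045 + 0.02837 = 0.14157 s.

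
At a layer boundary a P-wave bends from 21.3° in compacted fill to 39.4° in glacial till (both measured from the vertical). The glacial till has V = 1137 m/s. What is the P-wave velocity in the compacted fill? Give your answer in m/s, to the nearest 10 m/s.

650 m/s

Snell's law: sin 21.3°/V₁ = sin 39.4°/V₂.
V₁ = V₂·sin 21.3°/sin 39.4° = 1137 × 0.5723 = 650.70 m/s.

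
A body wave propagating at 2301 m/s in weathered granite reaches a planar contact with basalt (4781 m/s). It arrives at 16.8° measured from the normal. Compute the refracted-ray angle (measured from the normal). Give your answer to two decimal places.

36.91°

sin θ₁/V₁ = sin θ₂/V₂ ⇒ sin θ₂ = 4781·sin 16.8°/2301 = 4781·0.2890/2301 = 0.6005.
θ₂ = sin⁻¹(0.6005) = 36.91° (from vertical).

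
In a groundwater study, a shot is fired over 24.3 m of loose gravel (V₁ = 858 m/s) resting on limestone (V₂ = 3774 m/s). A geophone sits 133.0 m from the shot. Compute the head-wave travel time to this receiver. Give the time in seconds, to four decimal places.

θ_c = arcsin(V₁/V₂) = arcsin(858/3774) = 13.14°, cos θ_c = 0.9738.
Intercept time tᵢ = 2h cos θ_c / V₁ = 2·24.3·0.9738/858 = 0.05516 s.
t = x/V₂ + tᵢ = 133.0/3774 + 0.05516 = 0.09040 s.

0.0904 s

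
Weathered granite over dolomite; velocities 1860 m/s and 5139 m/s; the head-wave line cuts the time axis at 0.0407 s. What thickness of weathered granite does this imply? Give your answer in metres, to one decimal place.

40.6 m

h = tᵢ·V₁·V₂ / (2·√(V₂²−V₁²)).
√(V₂²−V₁²) = √(5139² − 1860²) = 4790.6 m/s.
h = 0.0407 s × 1860 × 5139 / (2 × 4790.6) = 40.60 m.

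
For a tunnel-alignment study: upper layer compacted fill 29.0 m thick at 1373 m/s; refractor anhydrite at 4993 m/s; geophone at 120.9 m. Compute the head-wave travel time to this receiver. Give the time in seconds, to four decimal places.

t = x/V₂ + 2h·√(V₂²−V₁²)/(V₁V₂).
√(V₂²−V₁²) = √(4993²−1373²) = 4800.5 m/s; delay term = 2·29.0·4800.5/(1373·4993) = 0.04061 s.
t = 120.9/4993 + 0.04061 = 0.06483 s.

0.0648 s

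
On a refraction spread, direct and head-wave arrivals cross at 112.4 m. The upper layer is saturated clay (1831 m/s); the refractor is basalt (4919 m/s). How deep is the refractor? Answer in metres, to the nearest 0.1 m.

38.0 m

x_cross = 2h·√((V₂+V₁)/(V₂−V₁)) → h = x_cross / (2·√((V₂+V₁)/(V₂−V₁))).
√((V₂+V₁)/(V₂−V₁)) = √((4919+1831)/(4919−1831)) = 1.4785.
h = 112.4 / (2·1.4785) = 38.01 m.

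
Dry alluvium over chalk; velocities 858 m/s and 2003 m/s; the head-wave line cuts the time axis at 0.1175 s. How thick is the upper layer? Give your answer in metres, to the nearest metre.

h = tᵢ·V₁·V₂ / (2·√(V₂²−V₁²)).
√(V₂²−V₁²) = √(2003² − 858²) = 1809.9 m/s.
h = 0.1175 s × 858 × 2003 / (2 × 1809.9) = 55.78 m.

56 m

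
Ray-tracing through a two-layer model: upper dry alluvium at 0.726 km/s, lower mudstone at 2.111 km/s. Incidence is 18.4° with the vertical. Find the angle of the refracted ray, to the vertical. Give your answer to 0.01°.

66.61°

Snell's law: sin θ₂ = (V₂/V₁)·sin θ₁ = (2.111/0.726)·sin 18.4° = 0.9178.
θ₂ = sin⁻¹(0.9178) = 66.61° (from vertical).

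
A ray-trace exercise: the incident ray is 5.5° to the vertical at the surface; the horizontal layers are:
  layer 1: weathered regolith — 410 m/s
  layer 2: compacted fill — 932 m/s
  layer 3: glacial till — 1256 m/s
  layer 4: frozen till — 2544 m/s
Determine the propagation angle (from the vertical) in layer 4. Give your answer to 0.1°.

36.5°

Ray parameter p = sin 5.5° / 410 = 2.3377e-04 s/m.
sin θ_4 = p·V_4 = 2.3377e-04 × 2544 = 0.5947.
θ_4 = arcsin 0.5947 = 36.49°.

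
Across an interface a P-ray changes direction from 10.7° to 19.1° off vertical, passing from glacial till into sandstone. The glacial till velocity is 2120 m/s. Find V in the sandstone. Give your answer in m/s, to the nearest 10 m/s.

3740 m/s

Snell's law: sin 10.7°/V₁ = sin 19.1°/V₂.
V₂ = V₁·sin 19.1°/sin 10.7° = 2120 × 1.7624 = 3736.28 m/s.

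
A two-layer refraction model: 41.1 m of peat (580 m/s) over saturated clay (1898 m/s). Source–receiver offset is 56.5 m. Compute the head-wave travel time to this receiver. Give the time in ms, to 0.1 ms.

t = x/V₂ + 2h·√(V₂²−V₁²)/(V₁V₂).
√(V₂²−V₁²) = √(1898²−580²) = 1807.2 m/s; delay term = 2·41.1·1807.2/(580·1898) = 0.13494 s.
t = 56.5/1898 + 0.13494 = 0.16471 s.

164.7 ms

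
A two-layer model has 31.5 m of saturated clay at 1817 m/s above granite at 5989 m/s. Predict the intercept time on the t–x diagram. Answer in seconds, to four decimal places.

0.0330 s

tᵢ = 2h·√(V₂²−V₁²)/(V₁V₂).
√(V₂²−V₁²) = √(5989²−1817²) = 5706.7 m/s.
tᵢ = 2·31.5·5706.7/(1817·5989) = 0.03304 s.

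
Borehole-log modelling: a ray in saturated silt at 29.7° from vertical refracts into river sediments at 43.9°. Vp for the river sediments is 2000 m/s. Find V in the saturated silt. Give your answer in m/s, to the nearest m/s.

sin 29.7° = 0.4955; sin 43.9° = 0.6934.
V₁ = V₂·(sin θ₁/sin θ₂) = 2000·(0.4955/0.6934) = 1429.07 m/s.

1429 m/s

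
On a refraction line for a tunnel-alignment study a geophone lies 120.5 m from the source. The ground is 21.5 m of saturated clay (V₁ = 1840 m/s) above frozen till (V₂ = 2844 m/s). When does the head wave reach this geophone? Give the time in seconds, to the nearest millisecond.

0.060 s

t = x/V₂ + 2h·√(V₂²−V₁²)/(V₁V₂).
√(V₂²−V₁²) = √(2844²−1840²) = 2168.6 m/s; delay term = 2·21.5·2168.6/(1840·2844) = 0.01782 s.
t = 120.5/2844 + 0.01782 = 0.06019 s.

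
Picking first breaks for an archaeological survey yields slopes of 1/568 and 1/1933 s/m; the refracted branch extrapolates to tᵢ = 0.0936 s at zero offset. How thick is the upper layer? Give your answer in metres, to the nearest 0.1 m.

θ_c = arcsin(568/1933) = 17.09°; cos θ_c = 0.9559.
tᵢ = 2h cos θ_c/V₁ ⇒ h = tᵢ·V₁/(2 cos θ_c) = 0.0936·568/(2·0.9559) = 27.81 m.

27.8 m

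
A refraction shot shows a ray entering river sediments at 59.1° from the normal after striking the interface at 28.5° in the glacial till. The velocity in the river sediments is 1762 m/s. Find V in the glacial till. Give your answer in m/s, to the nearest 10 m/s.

Snell's law: sin 28.5°/V₁ = sin 59.1°/V₂.
V₁ = V₂·sin 28.5°/sin 59.1° = 1762 × 0.5561 = 979.83 m/s.

980 m/s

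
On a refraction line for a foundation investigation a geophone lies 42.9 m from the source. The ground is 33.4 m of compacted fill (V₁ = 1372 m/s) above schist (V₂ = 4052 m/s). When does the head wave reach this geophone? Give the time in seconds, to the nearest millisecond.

0.056 s

t = x/V₂ + 2h·√(V₂²−V₁²)/(V₁V₂).
√(V₂²−V₁²) = √(4052²−1372²) = 3812.7 m/s; delay term = 2·33.4·3812.7/(1372·4052) = 0.04581 s.
t = 42.9/4052 + 0.04581 = 0.05640 s.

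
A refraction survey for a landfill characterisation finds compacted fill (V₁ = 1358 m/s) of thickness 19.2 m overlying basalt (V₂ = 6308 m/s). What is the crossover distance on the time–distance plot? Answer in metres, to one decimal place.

47.8 m

θ_c = arcsin(1358/6308) = 12.43°, so cos θ_c = 0.9766 and tᵢ = 2h cos θ_c/V₁ = 0.0276 s.
At crossover x/V₁ = x/V₂ + tᵢ ⇒ x = tᵢ/(1/V₁ − 1/V₂) = 0.02761/(7.3638e-04 − 1.5853e-04) = 47.79 m.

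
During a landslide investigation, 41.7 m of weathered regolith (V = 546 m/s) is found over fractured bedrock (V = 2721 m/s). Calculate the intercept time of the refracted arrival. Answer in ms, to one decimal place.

149.6 ms

θ_c = arcsin(V₁/V₂) = arcsin(546/2721) = 11.58°; cos θ_c = 0.9797.
tᵢ = 2h·cos θ_c / V₁ = 2·41.7·0.9797 / 546 = 0.14964 s.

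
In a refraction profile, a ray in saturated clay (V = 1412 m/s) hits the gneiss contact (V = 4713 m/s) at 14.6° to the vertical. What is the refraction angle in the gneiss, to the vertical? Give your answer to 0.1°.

57.3°

Snell's law: sin θ₂ = (V₂/V₁)·sin θ₁ = (4713/1412)·sin 14.6° = 0.8414.
θ₂ = arcsin 0.8414 = 57.28° from the normal.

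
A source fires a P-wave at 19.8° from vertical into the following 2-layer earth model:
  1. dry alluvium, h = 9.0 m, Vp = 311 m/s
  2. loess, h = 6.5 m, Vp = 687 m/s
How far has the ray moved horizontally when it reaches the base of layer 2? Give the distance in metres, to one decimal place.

Ray parameter p = sin 19.8° / 311 m/s = 1.0892e-03 s/m.
Layer 1: θ = 19.80°; offset = 9.0·tan 19.80° = 3.240 m.
Layer 2: sin θ = p·687 = 0.7483 → θ = 48.44°; offset = 6.5·tan 48.44° = 7.332 m.
Σ offsets = 10.572 m.

10.6 m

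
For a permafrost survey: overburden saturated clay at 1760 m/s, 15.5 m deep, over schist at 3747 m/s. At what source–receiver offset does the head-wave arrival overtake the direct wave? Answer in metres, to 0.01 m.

θ_c = arcsin(1760/3747) = 28.02°, so cos θ_c = 0.8828 and tᵢ = 2h cos θ_c/V₁ = 0.0155 s.
At crossover x/V₁ = x/V₂ + tᵢ ⇒ x = tᵢ/(1/V₁ − 1/V₂) = 0.01555/(5.6818e-04 − 2.6688e-04) = 51.61 m.

51.61 m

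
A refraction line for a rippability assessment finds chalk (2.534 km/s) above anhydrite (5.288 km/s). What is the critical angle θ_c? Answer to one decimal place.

28.6°

Critical incidence: sin θ_c = V₁/V₂ = 2.534/5.288 = 0.4792.
θ_c = arcsin 0.4792 = 28.63°.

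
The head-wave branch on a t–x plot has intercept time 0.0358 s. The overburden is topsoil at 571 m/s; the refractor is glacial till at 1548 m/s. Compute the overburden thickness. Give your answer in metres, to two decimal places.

h = tᵢ·V₁·V₂ / (2·√(V₂²−V₁²)).
√(V₂²−V₁²) = √(1548² − 571²) = 1438.8 m/s.
h = 0.0358 s × 571 × 1548 / (2 × 1438.8) = 11.00 m.

11.00 m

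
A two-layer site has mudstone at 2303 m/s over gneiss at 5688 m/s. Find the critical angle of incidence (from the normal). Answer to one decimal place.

23.9°

At critical incidence the refracted ray runs along the interface (θ₂ = 90°), so sin θ_c = V₁/V₂.
θ_c = arcsin(2303/5688) = arcsin 0.4049 = 23.88°.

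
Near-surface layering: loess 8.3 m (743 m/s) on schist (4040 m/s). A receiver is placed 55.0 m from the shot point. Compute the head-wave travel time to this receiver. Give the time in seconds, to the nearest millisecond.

t = x/V₂ + 2h·√(V₂²−V₁²)/(V₁V₂).
√(V₂²−V₁²) = √(4040²−743²) = 3971.1 m/s; delay term = 2·8.3·3971.1/(743·4040) = 0.02196 s.
t = 55.0/4040 + 0.02196 = 0.03557 s.

0.036 s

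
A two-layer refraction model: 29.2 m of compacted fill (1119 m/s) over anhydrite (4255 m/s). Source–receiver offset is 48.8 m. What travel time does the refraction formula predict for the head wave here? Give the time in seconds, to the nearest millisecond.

0.062 s

θ_c = arcsin(V₁/V₂) = arcsin(1119/4255) = 15.25°, cos θ_c = 0.9648.
Intercept time tᵢ = 2h cos θ_c / V₁ = 2·29.2·0.9648/1119 = 0.05035 s.
t = x/V₂ + tᵢ = 48.8/4255 + 0.05035 = 0.06182 s.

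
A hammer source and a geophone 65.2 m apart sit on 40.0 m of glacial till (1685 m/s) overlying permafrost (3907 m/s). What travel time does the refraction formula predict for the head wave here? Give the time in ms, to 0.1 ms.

t = x/V₂ + 2h·√(V₂²−V₁²)/(V₁V₂).
√(V₂²−V₁²) = √(3907²−1685²) = 3525.0 m/s; delay term = 2·40.0·3525.0/(1685·3907) = 0.04284 s.
t = 65.2/3907 + 0.04284 = 0.05952 s.

59.5 ms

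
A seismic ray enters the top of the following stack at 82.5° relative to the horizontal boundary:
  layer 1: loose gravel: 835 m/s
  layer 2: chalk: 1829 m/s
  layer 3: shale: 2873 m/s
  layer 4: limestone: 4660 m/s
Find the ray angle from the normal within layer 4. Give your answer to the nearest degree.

47°

From the normal: θ₁ = 90° − 82.5° = 7.5°.
Ray parameter p = sin 7.5° / 835 = 1.5632e-04 s/m.
sin θ_4 = p·V_4 = 1.5632e-04 × 4660 = 0.7284.
θ_4 = arcsin 0.7284 = 46.76°.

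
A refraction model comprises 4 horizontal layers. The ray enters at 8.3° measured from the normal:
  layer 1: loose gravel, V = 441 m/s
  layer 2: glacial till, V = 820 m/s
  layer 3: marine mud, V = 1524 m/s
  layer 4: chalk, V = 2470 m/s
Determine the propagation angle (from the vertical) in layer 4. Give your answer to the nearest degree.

54°

Snell's law across each interface conserves sin θ / V, so sin θ_4 = V_4·sin θ₁/V₁.
sin θ_4 = 2470 × sin 8.3° / 441 = 0.8085.
θ_4 = 53.95° from the vertical.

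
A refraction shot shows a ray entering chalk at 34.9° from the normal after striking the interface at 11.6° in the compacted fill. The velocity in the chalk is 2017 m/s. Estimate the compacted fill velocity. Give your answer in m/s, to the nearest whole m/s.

709 m/s

sin 11.6° = 0.2011; sin 34.9° = 0.5721.
V₁ = V₂·(sin θ₁/sin θ₂) = 2017·(0.2011/0.5721) = 708.86 m/s.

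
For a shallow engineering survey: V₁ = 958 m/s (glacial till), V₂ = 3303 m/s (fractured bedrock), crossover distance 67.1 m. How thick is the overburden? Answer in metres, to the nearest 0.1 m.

x_cross = 2h·√((V₂+V₁)/(V₂−V₁)) → h = x_cross / (2·√((V₂+V₁)/(V₂−V₁))).
√((V₂+V₁)/(V₂−V₁)) = √((3303+958)/(3303−958)) = 1.3480.
h = 67.1 / (2·1.3480) = 24.89 m.

24.9 m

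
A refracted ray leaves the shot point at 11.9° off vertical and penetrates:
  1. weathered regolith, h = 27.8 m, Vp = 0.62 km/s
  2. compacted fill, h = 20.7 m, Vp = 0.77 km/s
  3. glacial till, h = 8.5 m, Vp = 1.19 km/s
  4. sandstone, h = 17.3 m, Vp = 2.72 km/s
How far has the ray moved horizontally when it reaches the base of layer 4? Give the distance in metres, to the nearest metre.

52 m

Apply Snell's law at each interface; in layer i the horizontal offset is hᵢ·tan θᵢ.
Layer 1: θ = 11.90°; offset = 27.8·tan 11.90° = 5.858 m.
Layer 2: sin θ = 0.77·sin 11.9°/0.62 = 0.2561, θ = 14.84°; offset = 20.7·tan 14.84° = 5.484 m.
Layer 3: sin θ = 1.19·sin 11.9°/0.62 = 0.3958, θ = 23.31°; offset = 8.5·tan 23.31° = 3.663 m.
Layer 4: sin θ = 2.72·sin 11.9°/0.62 = 0.9046, θ = 64.77°; offset = 17.3·tan 64.77° = 36.722 m.
Σ offsets = 51.728 m.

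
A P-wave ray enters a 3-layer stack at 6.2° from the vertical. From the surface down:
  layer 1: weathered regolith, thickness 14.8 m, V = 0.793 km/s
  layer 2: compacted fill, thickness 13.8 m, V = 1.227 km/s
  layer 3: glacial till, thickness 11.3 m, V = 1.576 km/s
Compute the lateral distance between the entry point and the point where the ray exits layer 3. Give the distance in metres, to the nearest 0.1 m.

Ray parameter p = sin 6.2° / 0.793 km/s = 1.3619e-01 s/km.
Layer 1: θ = 6.20°; offset = 14.8·tan 6.20° = 1.608 m.
Layer 2: sin θ = p·1.227 = 0.1671 → θ = 9.62°; offset = 13.8·tan 9.62° = 2.339 m.
Layer 3: sin θ = p·1.576 = 0.2146 → θ = 12.39°; offset = 11.3·tan 12.39° = 2.483 m.
Σ offsets = 6.430 m.

6.4 m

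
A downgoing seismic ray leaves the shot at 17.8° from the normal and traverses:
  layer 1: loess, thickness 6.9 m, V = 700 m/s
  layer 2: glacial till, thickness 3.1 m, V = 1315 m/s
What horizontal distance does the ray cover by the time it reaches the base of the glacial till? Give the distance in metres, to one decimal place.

Apply Snell's law at each interface; in layer i the horizontal offset is hᵢ·tan θᵢ.
Layer 1: θ = 17.80°; offset = 6.9·tan 17.80° = 2.215 m.
Layer 2: sin θ = 1315·sin 17.8°/700 = 0.5743, θ = 35.05°; offset = 3.1·tan 35.05° = 2.175 m.
Σ offsets = 4.390 m.

4.4 m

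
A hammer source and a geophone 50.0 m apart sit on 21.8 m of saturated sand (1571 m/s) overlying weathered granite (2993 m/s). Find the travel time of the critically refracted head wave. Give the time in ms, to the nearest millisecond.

t = x/V₂ + 2h·√(V₂²−V₁²)/(V₁V₂).
√(V₂²−V₁²) = √(2993²−1571²) = 2547.5 m/s; delay term = 2·21.8·2547.5/(1571·2993) = 0.02362 s.
t = 50.0/2993 + 0.02362 = 0.04033 s.

40 ms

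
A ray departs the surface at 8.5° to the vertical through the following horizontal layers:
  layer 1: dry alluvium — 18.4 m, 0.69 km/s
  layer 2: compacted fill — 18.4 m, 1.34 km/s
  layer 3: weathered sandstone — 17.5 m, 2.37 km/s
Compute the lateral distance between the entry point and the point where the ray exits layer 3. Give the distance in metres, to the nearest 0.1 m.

Ray parameter p = sin 8.5° / 0.69 km/s = 2.1422e-01 s/km.
Layer 1: θ = 8.50°; offset = 18.4·tan 8.50° = 2.750 m.
Layer 2: sin θ = p·1.34 = 0.2871 → θ = 16.68°; offset = 18.4·tan 16.68° = 5.514 m.
Layer 3: sin θ = p·2.37 = 0.5077 → θ = 30.51°; offset = 17.5·tan 30.51° = 10.313 m.
Σ offsets = 18.576 m.

18.6 m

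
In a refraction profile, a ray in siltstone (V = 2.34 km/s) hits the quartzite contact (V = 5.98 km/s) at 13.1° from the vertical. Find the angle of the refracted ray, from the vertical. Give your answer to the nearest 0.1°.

Snell's law: sin θ₂ = (V₂/V₁)·sin θ₁ = (5.98/2.34)·sin 13.1° = 0.5792.
θ₂ = arcsin 0.5792 = 35.40° from the normal.

35.4°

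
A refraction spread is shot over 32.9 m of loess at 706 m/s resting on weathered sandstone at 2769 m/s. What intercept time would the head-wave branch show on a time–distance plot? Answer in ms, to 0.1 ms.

90.1 ms

θ_c = arcsin(V₁/V₂) = arcsin(706/2769) = 14.77°; cos θ_c = 0.9670.
tᵢ = 2h·cos θ_c / V₁ = 2·32.9·0.9670 / 706 = 0.09012 s.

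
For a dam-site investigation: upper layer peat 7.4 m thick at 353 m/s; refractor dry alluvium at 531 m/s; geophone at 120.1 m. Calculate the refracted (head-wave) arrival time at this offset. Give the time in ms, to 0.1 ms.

θ_c = arcsin(V₁/V₂) = arcsin(353/531) = 41.67°, cos θ_c = 0.7470.
Intercept time tᵢ = 2h cos θ_c / V₁ = 2·7.4·0.7470/353 = 0.03132 s.
t = x/V₂ + tᵢ = 120.1/531 + 0.03132 = 0.25750 s.

257.5 ms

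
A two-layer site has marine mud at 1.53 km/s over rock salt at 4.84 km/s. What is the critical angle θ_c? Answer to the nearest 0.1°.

18.4°

Critical incidence: sin θ_c = V₁/V₂ = 1.53/4.84 = 0.3161.
θ_c = arcsin 0.3161 = 18.43°.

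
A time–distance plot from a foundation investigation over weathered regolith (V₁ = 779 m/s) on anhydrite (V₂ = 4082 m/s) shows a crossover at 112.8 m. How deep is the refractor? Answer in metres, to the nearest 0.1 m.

46.5 m

h = (x_cross/2)·√((V₂−V₁)/(V₂+V₁)).
(V₂−V₁)/(V₂+V₁) = (4082−779)/(4082+779) = 0.6795; √ = 0.8243.
h = (112.8/2)·0.8243 = 46.49 m.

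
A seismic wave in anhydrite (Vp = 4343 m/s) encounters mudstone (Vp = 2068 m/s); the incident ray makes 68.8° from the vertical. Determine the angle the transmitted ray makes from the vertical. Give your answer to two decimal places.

sin θ₁/V₁ = sin θ₂/V₂ ⇒ sin θ₂ = 2068·sin 68.8°/4343 = 2068·0.9323/4343 = 0.4439.
θ₂ = sin⁻¹(0.4439) = 26.36° (from vertical).

26.36°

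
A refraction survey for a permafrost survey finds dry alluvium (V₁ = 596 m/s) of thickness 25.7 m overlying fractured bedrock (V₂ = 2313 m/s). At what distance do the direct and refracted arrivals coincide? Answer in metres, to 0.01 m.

x_cross = 2h·√((V₂+V₁)/(V₂−V₁)).
(V₂+V₁)/(V₂−V₁) = (2313+596)/(2313−596) = 1.6942; √ = 1.3016.
x_cross = 2·25.7·1.3016 = 66.90 m.

66.90 m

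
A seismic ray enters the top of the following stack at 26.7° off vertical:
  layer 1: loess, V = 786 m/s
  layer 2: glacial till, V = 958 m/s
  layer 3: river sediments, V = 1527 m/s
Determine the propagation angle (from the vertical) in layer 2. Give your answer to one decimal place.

33.2°

Ray parameter p = sin 26.7° / 786 = 5.7165e-04 s/m.
sin θ_2 = p·V_2 = 5.7165e-04 × 958 = 0.5476.
θ_2 = 33.21° from the vertical.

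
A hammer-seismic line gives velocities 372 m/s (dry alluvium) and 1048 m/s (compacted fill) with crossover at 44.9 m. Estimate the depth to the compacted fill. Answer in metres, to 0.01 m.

x_cross = 2h·√((V₂+V₁)/(V₂−V₁)) → h = x_cross / (2·√((V₂+V₁)/(V₂−V₁))).
√((V₂+V₁)/(V₂−V₁)) = √((1048+372)/(1048−372)) = 1.4493.
h = 44.9 / (2·1.4493) = 15.49 m.

15.49 m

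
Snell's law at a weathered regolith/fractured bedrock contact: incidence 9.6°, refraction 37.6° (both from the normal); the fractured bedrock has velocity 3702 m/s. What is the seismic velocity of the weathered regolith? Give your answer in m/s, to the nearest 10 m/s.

1010 m/s

sin 9.6° = 0.1668; sin 37.6° = 0.6101.
V₁ = V₂·(sin θ₁/sin θ₂) = 3702·(0.1668/0.6101) = 1011.85 m/s.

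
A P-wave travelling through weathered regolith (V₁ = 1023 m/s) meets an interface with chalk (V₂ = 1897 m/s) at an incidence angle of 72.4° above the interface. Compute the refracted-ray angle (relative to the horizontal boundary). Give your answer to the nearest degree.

56°

Convert to the normal: θ₁ = 90° − 72.4° = 17.6°.
Snell's law: sin θ₂ = (V₂/V₁)·sin θ₁ = (1897/1023)·sin 17.6° = 0.5607.
θ₂ = arcsin 0.5607 = 34.10° from the normal.
From the interface: 90° − 34.10° = 55.90°.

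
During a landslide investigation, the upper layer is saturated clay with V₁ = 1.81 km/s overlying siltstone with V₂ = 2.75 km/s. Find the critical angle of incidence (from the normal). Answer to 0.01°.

41.16°

Critical incidence: sin θ_c = V₁/V₂ = 1.81/2.75 = 0.6582.
θ_c = arcsin 0.6582 = 41.16°.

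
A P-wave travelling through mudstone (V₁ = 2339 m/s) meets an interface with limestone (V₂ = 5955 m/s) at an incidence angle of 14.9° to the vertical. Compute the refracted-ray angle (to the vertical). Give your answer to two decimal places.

Snell's law: sin θ₂ = (V₂/V₁)·sin θ₁ = (5955/2339)·sin 14.9° = 0.6546.
θ₂ = sin⁻¹(0.6546) = 40.89° (from vertical).

40.89°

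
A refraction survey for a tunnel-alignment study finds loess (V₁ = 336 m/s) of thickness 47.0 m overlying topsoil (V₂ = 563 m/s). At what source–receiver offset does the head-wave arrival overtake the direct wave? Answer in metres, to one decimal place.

θ_c = arcsin(336/563) = 36.64°, so cos θ_c = 0.8024 and tᵢ = 2h cos θ_c/V₁ = 0.2245 s.
At crossover x/V₁ = x/V₂ + tᵢ ⇒ x = tᵢ/(1/V₁ − 1/V₂) = 0.22448/(2.9762e-03 − 1.7762e-03) = 187.07 m.

187.1 m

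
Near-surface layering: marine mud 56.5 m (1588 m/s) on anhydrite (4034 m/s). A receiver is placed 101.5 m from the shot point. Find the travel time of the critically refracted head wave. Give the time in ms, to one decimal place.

90.6 ms

θ_c = arcsin(V₁/V₂) = arcsin(1588/4034) = 23.18°, cos θ_c = 0.9193.
Intercept time tᵢ = 2h cos θ_c / V₁ = 2·56.5·0.9193/1588 = 0.06541 s.
t = x/V₂ + tᵢ = 101.5/4034 + 0.06541 = 0.09057 s.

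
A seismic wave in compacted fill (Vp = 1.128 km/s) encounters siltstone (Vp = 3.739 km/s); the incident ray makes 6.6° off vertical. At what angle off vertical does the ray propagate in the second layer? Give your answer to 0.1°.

Snell's law: sin θ₂ = (V₂/V₁)·sin θ₁ = (3.739/1.128)·sin 6.6° = 0.3810.
θ₂ = sin⁻¹(0.3810) = 22.39° (from vertical).

22.4°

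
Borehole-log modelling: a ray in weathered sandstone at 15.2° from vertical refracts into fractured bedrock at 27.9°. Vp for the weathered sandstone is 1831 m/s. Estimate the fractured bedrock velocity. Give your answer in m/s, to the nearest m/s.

Snell's law: sin 15.2°/V₁ = sin 27.9°/V₂.
V₂ = V₁·sin 27.9°/sin 15.2° = 1831 × 1.7847 = 3267.79 m/s.

3268 m/s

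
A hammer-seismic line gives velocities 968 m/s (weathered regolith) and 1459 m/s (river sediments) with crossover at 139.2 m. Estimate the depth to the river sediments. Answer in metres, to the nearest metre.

31 m

x_cross = 2h·√((V₂+V₁)/(V₂−V₁)) → h = x_cross / (2·√((V₂+V₁)/(V₂−V₁))).
√((V₂+V₁)/(V₂−V₁)) = √((1459+968)/(1459−968)) = 2.2233.
h = 139.2 / (2·2.2233) = 31.31 m.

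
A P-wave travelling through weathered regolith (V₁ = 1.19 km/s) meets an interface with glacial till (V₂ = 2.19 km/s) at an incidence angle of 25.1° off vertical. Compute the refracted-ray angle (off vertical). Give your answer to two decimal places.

51.32°

sin θ₁/V₁ = sin θ₂/V₂ ⇒ sin θ₂ = 2.19·sin 25.1°/1.19 = 2.19·0.4242/1.19 = 0.7807.
θ₂ = arcsin 0.7807 = 51.32° from the normal.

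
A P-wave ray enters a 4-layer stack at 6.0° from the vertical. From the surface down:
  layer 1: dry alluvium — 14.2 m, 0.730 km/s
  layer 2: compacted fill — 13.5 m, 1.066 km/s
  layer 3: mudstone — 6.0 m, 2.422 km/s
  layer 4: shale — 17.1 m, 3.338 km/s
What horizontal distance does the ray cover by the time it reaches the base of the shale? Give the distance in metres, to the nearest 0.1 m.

15.1 m

p = sin θ₁/V₁ = sin 6.0°/0.730 = 1.4319e-01 s/km is conserved through the stack.
Layer 1: θ = 6.00°; offset = 14.2·tan 6.00° = 1.492 m.
Layer 2: sin θ = p·1.066 = 0.1526 → θ = 8.78°; offset = 13.5·tan 8.78° = 2.085 m.
Layer 3: sin θ = p·2.422 = 0.3468 → θ = 20.29°; offset = 6.0·tan 20.29° = 2.219 m.
Layer 4: sin θ = p·3.338 = 0.4780 → θ = 28.55°; offset = 17.1·tan 28.55° = 9.305 m.
Total horizontal offset = 15.101 m.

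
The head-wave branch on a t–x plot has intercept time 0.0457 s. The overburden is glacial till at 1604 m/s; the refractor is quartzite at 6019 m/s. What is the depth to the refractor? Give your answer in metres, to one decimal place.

38.0 m

h = tᵢ·V₁·V₂ / (2·√(V₂²−V₁²)).
√(V₂²−V₁²) = √(6019² − 1604²) = 5801.3 m/s.
h = 0.0457 s × 1604 × 6019 / (2 × 5801.3) = 38.03 m.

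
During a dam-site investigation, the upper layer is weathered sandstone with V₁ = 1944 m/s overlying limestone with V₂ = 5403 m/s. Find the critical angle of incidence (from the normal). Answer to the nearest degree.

At critical incidence the refracted ray runs along the interface (θ₂ = 90°), so sin θ_c = V₁/V₂.
θ_c = arcsin(1944/5403) = arcsin 0.3598 = 21.09°.

21°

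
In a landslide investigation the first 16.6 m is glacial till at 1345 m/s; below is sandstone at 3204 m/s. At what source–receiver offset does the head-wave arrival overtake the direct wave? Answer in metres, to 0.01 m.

x_cross = 2h·√((V₂+V₁)/(V₂−V₁)).
(V₂+V₁)/(V₂−V₁) = (3204+1345)/(3204−1345) = 2.4470; √ = 1.5643.
x_cross = 2·16.6·1.5643 = 51.93 m.

51.93 m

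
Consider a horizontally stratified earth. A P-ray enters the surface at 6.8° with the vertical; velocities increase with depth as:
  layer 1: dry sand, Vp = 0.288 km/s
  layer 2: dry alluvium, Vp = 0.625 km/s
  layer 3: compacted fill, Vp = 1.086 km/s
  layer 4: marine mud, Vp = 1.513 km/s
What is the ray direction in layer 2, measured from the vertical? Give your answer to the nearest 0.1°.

14.9°

Ray parameter p = sin 6.8° / 0.288 = 4.1112e-01 s/km.
sin θ_2 = p·V_2 = 4.1112e-01 × 0.625 = 0.2570.
θ_2 = arcsin 0.2570 = 14.89°.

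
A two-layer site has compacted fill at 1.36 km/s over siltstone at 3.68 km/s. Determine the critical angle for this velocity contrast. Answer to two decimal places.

21.69°

At critical incidence the refracted ray runs along the interface (θ₂ = 90°), so sin θ_c = V₁/V₂.
θ_c = arcsin(1.36/3.68) = arcsin 0.3696 = 21.69°.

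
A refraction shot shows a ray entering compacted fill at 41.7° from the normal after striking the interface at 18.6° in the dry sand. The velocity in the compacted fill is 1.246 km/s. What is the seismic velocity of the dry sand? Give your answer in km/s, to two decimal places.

Snell's law: sin 18.6°/V₁ = sin 41.7°/V₂.
V₁ = V₂·sin 18.6°/sin 41.7° = 1.246 × 0.4795 = 0.60 km/s.

0.60 km/s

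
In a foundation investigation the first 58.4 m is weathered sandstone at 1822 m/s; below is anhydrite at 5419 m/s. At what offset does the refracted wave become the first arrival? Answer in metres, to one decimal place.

θ_c = arcsin(1822/5419) = 19.65°, so cos θ_c = 0.9418 and tᵢ = 2h cos θ_c/V₁ = 0.0604 s.
At crossover x/V₁ = x/V₂ + tᵢ ⇒ x = tᵢ/(1/V₁ − 1/V₂) = 0.06037/(5.4885e-04 − 1.8454e-04) = 165.72 m.

165.7 m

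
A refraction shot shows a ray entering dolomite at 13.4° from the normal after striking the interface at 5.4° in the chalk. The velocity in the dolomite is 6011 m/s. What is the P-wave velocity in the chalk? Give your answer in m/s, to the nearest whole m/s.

sin 5.4° = 0.0941; sin 13.4° = 0.2317.
V₁ = V₂·(sin θ₁/sin θ₂) = 6011·(0.0941/0.2317) = 2440.95 m/s.

2441 m/s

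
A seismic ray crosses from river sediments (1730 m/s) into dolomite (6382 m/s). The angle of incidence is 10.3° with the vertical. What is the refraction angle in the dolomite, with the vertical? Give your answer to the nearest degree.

sin θ₁/V₁ = sin θ₂/V₂ ⇒ sin θ₂ = 6382·sin 10.3°/1730 = 6382·0.1788/1730 = 0.6596.
θ₂ = sin⁻¹(0.6596) = 41.27° (from vertical).

41°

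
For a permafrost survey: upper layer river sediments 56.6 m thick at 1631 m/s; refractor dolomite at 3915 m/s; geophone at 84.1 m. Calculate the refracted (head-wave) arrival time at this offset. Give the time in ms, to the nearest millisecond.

85 ms

θ_c = arcsin(V₁/V₂) = arcsin(1631/3915) = 24.62°, cos θ_c = 0.9091.
Intercept time tᵢ = 2h cos θ_c / V₁ = 2·56.6·0.9091/1631 = 0.06310 s.
t = x/V₂ + tᵢ = 84.1/3915 + 0.06310 = 0.08458 s.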